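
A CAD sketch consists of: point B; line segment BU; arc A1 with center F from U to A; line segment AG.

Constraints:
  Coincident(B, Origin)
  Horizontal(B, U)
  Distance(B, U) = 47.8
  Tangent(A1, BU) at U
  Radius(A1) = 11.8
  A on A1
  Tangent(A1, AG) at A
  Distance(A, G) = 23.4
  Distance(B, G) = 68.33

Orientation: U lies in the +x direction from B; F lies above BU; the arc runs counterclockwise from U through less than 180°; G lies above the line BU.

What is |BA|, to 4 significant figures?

60.88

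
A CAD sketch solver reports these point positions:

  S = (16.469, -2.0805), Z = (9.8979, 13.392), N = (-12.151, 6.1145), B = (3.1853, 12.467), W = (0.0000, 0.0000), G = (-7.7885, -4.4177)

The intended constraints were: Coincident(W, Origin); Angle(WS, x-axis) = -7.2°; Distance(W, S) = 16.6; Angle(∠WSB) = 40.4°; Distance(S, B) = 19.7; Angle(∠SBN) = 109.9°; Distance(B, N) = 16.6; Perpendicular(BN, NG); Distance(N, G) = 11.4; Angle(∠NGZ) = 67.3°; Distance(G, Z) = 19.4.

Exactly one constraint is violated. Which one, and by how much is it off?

Distance(G, Z) = 19.4 — off by 5.70.

W = (0.00, 0.00) ✓; WS at -7.200° ✓; |WS| = 16.60 ✓; ∠WSB = 40.40° ✓; |SB| = 19.70 ✓; ∠SBN = 109.9° ✓; |BN| = 16.60 ✓; ∠(BN, NG) = 90.00° ✓; |NG| = 11.40 ✓; ∠NGZ = 67.30° ✓; |GZ| = 25.10 ✗.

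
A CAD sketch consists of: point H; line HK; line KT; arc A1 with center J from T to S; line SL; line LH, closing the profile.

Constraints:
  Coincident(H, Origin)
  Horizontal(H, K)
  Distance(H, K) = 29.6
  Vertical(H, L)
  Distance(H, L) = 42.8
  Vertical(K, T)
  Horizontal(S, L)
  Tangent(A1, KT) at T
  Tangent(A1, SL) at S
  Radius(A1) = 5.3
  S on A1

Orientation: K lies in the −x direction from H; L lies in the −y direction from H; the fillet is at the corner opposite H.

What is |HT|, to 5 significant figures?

47.775

H is at the origin; HK is horizontal with |HK| = 29.6 and K on the −x side, so K = (-29.600, 0.0000). HL is vertical with |HL| = 42.8 and L on the −y side, so L = (0.0000, -42.800). The virtual corner opposite H is at (-29.600, -42.800). Tangency of A1 to KT means the radius JT is perpendicular to KT and since A1 is tangent to SL there, JS ⟂ SL, with radius 5.3, so the center J sits 5.3 in from both sides at J = (-24.300, -37.500). That places the tangent points at T = (-29.600, -37.500) on KT and S = (-24.300, -42.800) on SL. Then |HT| = |T − H| = 47.775.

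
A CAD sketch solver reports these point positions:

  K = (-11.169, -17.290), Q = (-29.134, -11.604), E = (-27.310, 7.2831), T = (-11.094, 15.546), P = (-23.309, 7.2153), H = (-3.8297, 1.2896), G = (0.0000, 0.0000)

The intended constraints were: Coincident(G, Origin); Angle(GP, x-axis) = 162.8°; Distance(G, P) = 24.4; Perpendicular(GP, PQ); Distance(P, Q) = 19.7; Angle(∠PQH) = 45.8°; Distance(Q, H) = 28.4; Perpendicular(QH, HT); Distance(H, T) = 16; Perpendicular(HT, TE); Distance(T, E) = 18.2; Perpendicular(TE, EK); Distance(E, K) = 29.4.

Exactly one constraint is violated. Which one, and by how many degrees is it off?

Perpendicular(TE, EK) — off by 6.30°.

G = (0.00, 0.00) ✓; GP at 162.8° ✓; |GP| = 24.40 ✓; ∠(GP, PQ) = 90.00° ✓; |PQ| = 19.70 ✓; ∠PQH = 45.80° ✓; |QH| = 28.40 ✓; ∠(QH, HT) = 90.00° ✓; |HT| = 16.00 ✓; ∠(HT, TE) = 90.00° ✓; |TE| = 18.20 ✓; ∠(TE, EK) = 96.30° ✗; |EK| = 29.40 ✓.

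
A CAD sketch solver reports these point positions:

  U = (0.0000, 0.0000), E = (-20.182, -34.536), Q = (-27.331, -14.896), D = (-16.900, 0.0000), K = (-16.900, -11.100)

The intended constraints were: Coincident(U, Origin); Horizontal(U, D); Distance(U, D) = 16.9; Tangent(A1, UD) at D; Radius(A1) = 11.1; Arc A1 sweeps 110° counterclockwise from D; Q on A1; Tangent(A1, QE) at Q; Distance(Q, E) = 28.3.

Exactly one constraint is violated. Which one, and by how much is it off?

Distance(Q, E) = 28.3 — off by 7.40.

U = (0.00, 0.00) ✓; U.y = 0.00, D.y = 0.00 ✓; |UD| = 16.90 ✓; ∠(KD, DU) = 90.00° ✓; |KD| = 11.10 ✓; bearing(K→Q) − bearing(K→D) = 110.0° ✓; |KQ| = 11.10 ✓; ∠(KQ, QE) = 90.00° ✓; |QE| = 20.90 ✗.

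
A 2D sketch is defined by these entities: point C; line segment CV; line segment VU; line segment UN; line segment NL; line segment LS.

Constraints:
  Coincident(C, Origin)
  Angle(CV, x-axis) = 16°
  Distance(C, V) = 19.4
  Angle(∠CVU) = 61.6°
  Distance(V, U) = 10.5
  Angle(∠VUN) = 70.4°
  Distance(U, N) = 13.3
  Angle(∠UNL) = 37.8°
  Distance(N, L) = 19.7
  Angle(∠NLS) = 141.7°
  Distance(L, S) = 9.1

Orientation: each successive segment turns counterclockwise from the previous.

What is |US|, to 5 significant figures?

16.524

C is at the origin; CV runs at 16.0° with length 19.4, so V = (18.648, 5.3474). ∠CVU = 61.6° gives VU at 134.40° from the x-axis; with |VU| = 10.5, U = (11.302, 12.849). ∠VUN = 70.4° gives UN at -116.00° from the x-axis; with |UN| = 13.3, N = (5.4717, 0.89537). ∠UNL = 37.8° gives NL at 26.200° from the x-axis; with |NL| = 19.7, L = (23.148, 9.5930). ∠NLS = 141.7° gives LS at 64.500° from the x-axis; with |LS| = 9.1, S = (27.065, 17.807). Then |US| = |S − U| = 16.524.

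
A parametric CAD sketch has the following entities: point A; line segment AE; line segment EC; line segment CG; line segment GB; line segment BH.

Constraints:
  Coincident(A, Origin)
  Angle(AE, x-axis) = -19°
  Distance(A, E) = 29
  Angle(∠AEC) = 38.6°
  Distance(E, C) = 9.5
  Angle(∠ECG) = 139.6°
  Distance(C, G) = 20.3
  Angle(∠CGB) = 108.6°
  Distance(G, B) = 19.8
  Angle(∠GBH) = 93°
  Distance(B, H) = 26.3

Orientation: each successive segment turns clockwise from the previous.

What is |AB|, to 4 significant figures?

14.37

A is at the origin; AE runs at -19.0° with length 29.0, so E = (27.42, -9.441). ∠AEC = 38.6° gives EC at -160.4° from the x-axis; with |EC| = 9.5, C = (18.47, -12.63). ∠ECG = 139.6° gives CG at 159.2° from the x-axis; with |CG| = 20.3, G = (-0.5065, -5.420). ∠CGB = 108.6° gives GB at 87.80° from the x-axis; with |GB| = 19.8, B = (0.2536, 14.37). Then |AB| = |B − A| = 14.37.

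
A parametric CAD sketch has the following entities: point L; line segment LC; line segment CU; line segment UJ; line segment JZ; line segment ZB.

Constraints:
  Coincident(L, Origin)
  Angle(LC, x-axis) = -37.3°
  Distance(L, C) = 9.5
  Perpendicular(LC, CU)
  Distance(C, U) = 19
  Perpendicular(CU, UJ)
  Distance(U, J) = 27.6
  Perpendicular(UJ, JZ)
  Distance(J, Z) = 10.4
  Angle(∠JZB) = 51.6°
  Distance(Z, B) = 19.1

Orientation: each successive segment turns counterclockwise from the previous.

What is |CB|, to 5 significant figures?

24.048

L is at the origin; LC runs at -37.3° with length 9.5, so C = (7.5570, -5.7569). LC is perpendicular to CU, so CU runs at 52.700°; with |CU| = 19.0, U = (19.071, 9.3571). CU ⟂ UJ, so UJ runs at 142.70°; with |UJ| = 27.6, J = (-2.8843, 26.082). UJ ⟂ JZ, so JZ runs at -127.30°; with |JZ| = 10.4, Z = (-9.1866, 17.809). ∠JZB = 51.6° gives ZB at 1.1000° from the x-axis; with |ZB| = 19.1, B = (9.9099, 18.176). Then |CB| = |B − C| = 24.048.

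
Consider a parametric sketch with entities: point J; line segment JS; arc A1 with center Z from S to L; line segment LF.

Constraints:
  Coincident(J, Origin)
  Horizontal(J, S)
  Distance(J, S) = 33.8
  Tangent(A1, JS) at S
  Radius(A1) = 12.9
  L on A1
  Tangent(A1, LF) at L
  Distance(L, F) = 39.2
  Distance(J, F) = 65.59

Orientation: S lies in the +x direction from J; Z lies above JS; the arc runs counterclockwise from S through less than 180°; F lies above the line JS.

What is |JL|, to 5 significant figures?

48.999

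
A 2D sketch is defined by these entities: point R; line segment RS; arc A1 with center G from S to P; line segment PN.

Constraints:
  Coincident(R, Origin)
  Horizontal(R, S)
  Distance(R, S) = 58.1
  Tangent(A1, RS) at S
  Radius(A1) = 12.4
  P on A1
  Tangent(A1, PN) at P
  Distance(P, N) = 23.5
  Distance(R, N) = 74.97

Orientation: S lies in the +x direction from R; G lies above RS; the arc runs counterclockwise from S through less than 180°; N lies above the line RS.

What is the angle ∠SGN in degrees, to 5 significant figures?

166.02°

R is at the origin; RS is horizontal with |RS| = 58.1 and S on the +x side, so S = (58.100, 0.0000). A1 meets RS tangentially, so GS is at right angles to RS, so G = S + (0, 12.4) = (58.100, 12.400). Since GP ⟂ PN (tangency), |GN| = √(12.4² + 23.5²) = 26.571 regardless of where P sits on A1. So N lies on both circle(R, 74.97) and circle(G, 26.571); the above-RS intersection is N = (64.517, 38.184). P is the foot of the tangent from N: P = (70.140, 15.367).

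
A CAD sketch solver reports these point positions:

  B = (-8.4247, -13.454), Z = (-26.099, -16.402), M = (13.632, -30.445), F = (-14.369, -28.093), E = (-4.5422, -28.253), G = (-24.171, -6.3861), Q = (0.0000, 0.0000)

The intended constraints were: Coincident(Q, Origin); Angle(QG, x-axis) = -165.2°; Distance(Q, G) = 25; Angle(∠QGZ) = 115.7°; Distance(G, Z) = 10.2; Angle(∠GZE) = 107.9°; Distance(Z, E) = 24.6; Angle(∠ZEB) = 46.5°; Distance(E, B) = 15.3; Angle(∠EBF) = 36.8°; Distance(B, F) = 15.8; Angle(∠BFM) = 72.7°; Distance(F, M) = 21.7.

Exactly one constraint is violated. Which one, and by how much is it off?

Distance(F, M) = 21.7 — off by 6.40.

Q = (0.00, 0.00) ✓; QG at -165.2° ✓; |QG| = 25.00 ✓; ∠QGZ = 115.7° ✓; |GZ| = 10.20 ✓; ∠GZE = 107.9° ✓; |ZE| = 24.60 ✓; ∠ZEB = 46.50° ✓; |EB| = 15.30 ✓; ∠EBF = 36.80° ✓; |BF| = 15.80 ✓; ∠BFM = 72.70° ✓; |FM| = 28.10 ✗.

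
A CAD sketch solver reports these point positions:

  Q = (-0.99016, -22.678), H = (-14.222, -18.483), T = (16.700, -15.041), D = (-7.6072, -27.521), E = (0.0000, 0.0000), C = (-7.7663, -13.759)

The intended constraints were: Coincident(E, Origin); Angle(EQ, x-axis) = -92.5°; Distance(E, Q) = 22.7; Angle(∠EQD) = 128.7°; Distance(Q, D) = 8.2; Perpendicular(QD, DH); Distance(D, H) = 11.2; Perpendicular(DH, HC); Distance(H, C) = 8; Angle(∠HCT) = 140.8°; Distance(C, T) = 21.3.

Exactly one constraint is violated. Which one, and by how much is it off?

Distance(C, T) = 21.3 — off by 3.20.

E = (0.00, 0.00) ✓; EQ at -92.50° ✓; |EQ| = 22.70 ✓; ∠EQD = 128.7° ✓; |QD| = 8.200 ✓; ∠(QD, DH) = 90.00° ✓; |DH| = 11.20 ✓; ∠(DH, HC) = 90.00° ✓; |HC| = 8.000 ✓; ∠HCT = 140.8° ✓; |CT| = 24.50 ✗.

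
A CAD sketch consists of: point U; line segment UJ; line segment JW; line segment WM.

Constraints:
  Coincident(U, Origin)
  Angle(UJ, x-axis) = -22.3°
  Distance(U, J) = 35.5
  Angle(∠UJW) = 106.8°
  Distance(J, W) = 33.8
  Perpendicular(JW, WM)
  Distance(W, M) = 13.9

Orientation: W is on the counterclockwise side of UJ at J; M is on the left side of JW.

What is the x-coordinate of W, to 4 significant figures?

54.16

U is at the origin; UJ runs at -22.3° with length 35.5, so J = 35.5·(cos -22.3°, sin -22.3°) = (32.84, -13.47). ∠UJW = 106.8°, so JW runs at -22.3° + (180° − 106.8°) = 50.90° from the x-axis; with |JW| = 33.8, W = J + 33.8·(cos 50.90°, sin 50.90°) = (54.16, 12.76). So W.x = 54.16.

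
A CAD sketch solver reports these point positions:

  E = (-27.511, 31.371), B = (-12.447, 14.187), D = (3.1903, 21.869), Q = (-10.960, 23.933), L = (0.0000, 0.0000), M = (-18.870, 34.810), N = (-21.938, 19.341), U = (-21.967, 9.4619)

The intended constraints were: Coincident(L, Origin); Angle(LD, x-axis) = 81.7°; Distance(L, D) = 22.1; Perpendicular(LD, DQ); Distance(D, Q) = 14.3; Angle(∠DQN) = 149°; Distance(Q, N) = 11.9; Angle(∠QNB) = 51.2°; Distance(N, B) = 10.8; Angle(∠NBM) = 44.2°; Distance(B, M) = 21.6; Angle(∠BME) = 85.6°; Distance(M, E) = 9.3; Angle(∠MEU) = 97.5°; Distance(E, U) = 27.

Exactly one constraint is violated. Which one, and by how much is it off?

Distance(E, U) = 27 — off by 4.40.

L = (0.00, 0.00) ✓; LD at 81.70° ✓; |LD| = 22.10 ✓; ∠(LD, DQ) = 90.00° ✓; |DQ| = 14.30 ✓; ∠DQN = 149.0° ✓; |QN| = 11.90 ✓; ∠QNB = 51.20° ✓; |NB| = 10.80 ✓; ∠NBM = 44.20° ✓; |BM| = 21.60 ✓; ∠BME = 85.60° ✓; |ME| = 9.300 ✓; ∠MEU = 97.50° ✓; |EU| = 22.60 ✗.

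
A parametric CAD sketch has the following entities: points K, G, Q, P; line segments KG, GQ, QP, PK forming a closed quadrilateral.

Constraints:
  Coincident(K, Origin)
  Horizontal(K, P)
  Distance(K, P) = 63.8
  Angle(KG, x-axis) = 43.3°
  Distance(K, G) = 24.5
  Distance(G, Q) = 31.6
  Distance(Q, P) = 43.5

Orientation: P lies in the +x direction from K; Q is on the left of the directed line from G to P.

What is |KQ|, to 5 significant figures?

56.088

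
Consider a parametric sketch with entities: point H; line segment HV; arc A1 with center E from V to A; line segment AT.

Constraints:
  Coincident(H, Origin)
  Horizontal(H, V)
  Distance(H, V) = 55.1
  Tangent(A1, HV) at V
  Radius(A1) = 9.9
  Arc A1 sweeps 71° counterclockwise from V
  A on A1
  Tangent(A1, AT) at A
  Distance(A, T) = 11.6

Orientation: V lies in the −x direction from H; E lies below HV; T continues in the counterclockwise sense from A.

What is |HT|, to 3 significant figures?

70.5

H is at the origin; H and V share the same y with |HV| = 55.1 and V on the −x side, so V = (-55.1, 0.00). A1 meets HV tangentially, so EV is at right angles to HV, so E = V + (0, -9.9) = (-55.1, -9.90). On A1, V sits at bearing 90° from E; a 71° counterclockwise sweep puts A at bearing 161°, so A = E + 9.9·(cos 161°, sin 161°) = (-64.5, -6.68). Since A1 is tangent to AT there, EA ⟂ AT, so AT runs along (−sin 161°, cos 161°); with |AT| = 11.6, T = (-68.2, -17.6). Then |HT| = |T − H| = 70.5.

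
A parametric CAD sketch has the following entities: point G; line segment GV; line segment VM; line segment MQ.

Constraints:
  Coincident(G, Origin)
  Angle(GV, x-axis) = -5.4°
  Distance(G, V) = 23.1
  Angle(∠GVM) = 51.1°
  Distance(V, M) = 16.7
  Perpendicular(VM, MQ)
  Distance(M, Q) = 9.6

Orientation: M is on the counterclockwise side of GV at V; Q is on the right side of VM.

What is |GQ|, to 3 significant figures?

27.7

G is at the origin; GV runs at -5.4° with length 23.1, so V = 23.1·(cos -5.4°, sin -5.4°) = (23.0, -2.17). ∠GVM = 51.1°, so VM runs at -5.4° + (180° − 51.1°) = 124° from the x-axis; with |VM| = 16.7, M = V + 16.7·(cos 124°, sin 124°) = (13.8, 11.8). VM ⟂ MQ; with |MQ| = 9.6 on the right of VM, Q = M + 9.6·(0.834, 0.552) = (21.8, 17.1). Then |GQ| = |Q − G| = 27.7.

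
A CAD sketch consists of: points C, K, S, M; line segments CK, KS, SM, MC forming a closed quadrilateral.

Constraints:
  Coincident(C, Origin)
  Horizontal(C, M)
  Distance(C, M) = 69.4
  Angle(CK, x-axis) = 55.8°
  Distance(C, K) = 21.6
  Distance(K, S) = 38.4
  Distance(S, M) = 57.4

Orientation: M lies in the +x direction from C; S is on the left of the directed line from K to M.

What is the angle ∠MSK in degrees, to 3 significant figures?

74.6°

Checks: |KS| = 38.40 ✓; |SM| = 57.40 ✓.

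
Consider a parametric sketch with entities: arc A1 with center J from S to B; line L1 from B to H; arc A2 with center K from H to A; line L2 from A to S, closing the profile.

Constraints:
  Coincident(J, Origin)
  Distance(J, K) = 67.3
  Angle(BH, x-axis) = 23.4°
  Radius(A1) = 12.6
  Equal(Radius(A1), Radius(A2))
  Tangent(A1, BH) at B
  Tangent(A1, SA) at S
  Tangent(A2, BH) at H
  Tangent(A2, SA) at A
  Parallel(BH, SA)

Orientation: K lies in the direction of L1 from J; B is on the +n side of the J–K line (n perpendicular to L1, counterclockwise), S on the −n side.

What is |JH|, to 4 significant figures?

68.47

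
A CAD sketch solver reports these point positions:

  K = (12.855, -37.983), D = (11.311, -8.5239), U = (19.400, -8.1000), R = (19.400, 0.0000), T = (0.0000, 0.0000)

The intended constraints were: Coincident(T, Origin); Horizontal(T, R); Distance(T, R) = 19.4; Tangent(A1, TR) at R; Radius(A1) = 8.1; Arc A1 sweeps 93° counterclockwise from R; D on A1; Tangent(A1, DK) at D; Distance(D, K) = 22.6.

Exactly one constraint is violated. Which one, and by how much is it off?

Distance(D, K) = 22.6 — off by 6.90.

T = (0.00, 0.00) ✓; T.y = 0.00, R.y = 0.00 ✓; |TR| = 19.40 ✓; ∠(UR, RT) = 90.00° ✓; |UR| = 8.100 ✓; bearing(U→D) − bearing(U→R) = 93.00° ✓; |UD| = 8.100 ✓; ∠(UD, DK) = 90.00° ✓; |DK| = 29.50 ✗.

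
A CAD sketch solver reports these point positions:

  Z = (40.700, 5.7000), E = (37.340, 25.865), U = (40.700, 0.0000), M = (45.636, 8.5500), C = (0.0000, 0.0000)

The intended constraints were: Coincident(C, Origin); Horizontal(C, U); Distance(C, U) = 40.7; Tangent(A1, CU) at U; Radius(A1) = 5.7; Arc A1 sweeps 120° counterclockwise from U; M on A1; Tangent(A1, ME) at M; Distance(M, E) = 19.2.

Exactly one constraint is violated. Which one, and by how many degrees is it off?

Tangent(A1, ME) at M — off by 4.40°.

C = (0.00, 0.00) ✓; C.y = 0.00, U.y = 0.00 ✓; |CU| = 40.70 ✓; ∠(ZU, UC) = 90.00° ✓; |ZU| = 5.700 ✓; bearing(Z→M) − bearing(Z→U) = 120.0° ✓; |ZM| = 5.700 ✓; ∠(ZM, ME) = 94.40° ✗; |ME| = 19.20 ✓.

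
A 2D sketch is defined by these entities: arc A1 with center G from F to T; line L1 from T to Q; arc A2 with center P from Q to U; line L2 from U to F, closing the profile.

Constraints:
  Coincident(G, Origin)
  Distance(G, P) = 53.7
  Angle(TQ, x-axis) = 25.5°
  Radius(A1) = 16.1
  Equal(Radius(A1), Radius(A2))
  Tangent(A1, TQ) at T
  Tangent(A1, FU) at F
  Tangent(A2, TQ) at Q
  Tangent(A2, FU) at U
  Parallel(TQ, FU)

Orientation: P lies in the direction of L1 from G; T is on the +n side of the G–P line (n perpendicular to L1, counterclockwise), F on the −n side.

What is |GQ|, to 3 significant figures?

56.1

The slot axis is L1's direction at 25.5°, so u = (cos 25.5°, sin 25.5°) = (0.903, 0.431) and n = (−sin 25.5°, cos 25.5°) = (-0.431, 0.903). G is at the origin and P lies 53.7 along u from G, so P = 53.7·u = (48.5, 23.1). Tangency of A1 to both parallel lines with radius 16.1 puts T and F at G ± 16.1·n: T = (-6.93, 14.5), F = (6.93, -14.5). Equal radii place Q and U the same way about P: Q = P + 16.1·n = (41.5, 37.7), U = P − 16.1·n = (55.4, 8.59). Then |GQ| = |Q − G| = 56.1.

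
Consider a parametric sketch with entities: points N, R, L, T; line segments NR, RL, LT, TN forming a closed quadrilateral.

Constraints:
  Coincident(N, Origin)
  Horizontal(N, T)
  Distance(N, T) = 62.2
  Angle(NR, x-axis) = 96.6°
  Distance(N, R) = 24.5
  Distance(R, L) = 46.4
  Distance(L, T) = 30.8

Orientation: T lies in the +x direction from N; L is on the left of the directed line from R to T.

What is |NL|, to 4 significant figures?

50.02

N is at the origin; NT is horizontal with |NT| = 62.2 and T in +x, so T = (62.2, 0). NR runs at 96.6° with |NR| = 24.5, so R = (-2.816, 24.34). L is determined by |RL| = 46.4 and |LT| = 30.8 together: it lies at the intersection of circle(R, 46.4) and circle(T, 30.8). With |RT| = 69.42, the foot of the radical line on RT is 43.38 from R and the perpendicular offset is √(46.4² − 43.38²) = 16.45. Taking the left-of-RT solution: L = (43.58, 24.54).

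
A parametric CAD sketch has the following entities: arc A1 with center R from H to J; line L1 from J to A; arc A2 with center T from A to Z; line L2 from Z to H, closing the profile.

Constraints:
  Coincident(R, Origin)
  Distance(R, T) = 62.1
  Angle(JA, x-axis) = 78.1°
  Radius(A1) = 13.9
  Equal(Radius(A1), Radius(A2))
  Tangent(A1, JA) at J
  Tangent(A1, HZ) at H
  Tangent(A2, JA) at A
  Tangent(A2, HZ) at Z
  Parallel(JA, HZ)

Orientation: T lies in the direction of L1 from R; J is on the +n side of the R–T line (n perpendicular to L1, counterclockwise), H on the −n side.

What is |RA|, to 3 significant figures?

63.6

Tangency of A1 to both parallel lines with radius 13.9 puts J and H at R ± 13.9·n: J = (-13.6, 2.87), H = (13.6, -2.87). Equal radii place A and Z the same way about T: A = T + 13.9·n = (-0.796, 63.6), Z = T − 13.9·n = (26.4, 57.9). Then |RA| = |A − R| = 63.6.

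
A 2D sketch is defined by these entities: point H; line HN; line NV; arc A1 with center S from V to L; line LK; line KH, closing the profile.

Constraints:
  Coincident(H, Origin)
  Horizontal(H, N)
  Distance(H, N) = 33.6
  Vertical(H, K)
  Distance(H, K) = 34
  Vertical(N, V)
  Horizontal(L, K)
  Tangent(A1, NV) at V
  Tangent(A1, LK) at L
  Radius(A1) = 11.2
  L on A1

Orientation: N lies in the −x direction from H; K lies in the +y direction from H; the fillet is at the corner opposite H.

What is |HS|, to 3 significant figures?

32.0

H is at the origin; H and N share the same y with |HN| = 33.6 and N on the −x side, so N = (-33.6, 0.00). H and K share the same x with |HK| = 34.0 and K on the +y side, so K = (0.00, 34.0). The virtual corner opposite H is at (-33.6, 34.0). A1 meets NV tangentially, so SV is at right angles to NV and the tangent condition forces SL to be normal to LK, with radius 11.2, so the center S sits 11.2 in from both sides at S = (-22.4, 22.8). Then |HS| = |S − H| = 32.0.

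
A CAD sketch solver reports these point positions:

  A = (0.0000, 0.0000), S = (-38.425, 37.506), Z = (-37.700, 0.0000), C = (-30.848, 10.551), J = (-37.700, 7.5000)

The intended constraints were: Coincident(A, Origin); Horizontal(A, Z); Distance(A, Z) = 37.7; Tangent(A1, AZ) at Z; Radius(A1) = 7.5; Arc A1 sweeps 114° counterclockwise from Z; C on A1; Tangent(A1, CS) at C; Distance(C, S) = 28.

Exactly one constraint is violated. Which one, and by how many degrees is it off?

Tangent(A1, CS) at C — off by 8.30°.

A = (0.00, 0.00) ✓; A.y = 0.00, Z.y = 0.00 ✓; |AZ| = 37.70 ✓; ∠(JZ, ZA) = 90.00° ✓; |JZ| = 7.500 ✓; bearing(J→C) − bearing(J→Z) = 114.0° ✓; |JC| = 7.501 ✓; ∠(JC, CS) = 98.30° ✗; |CS| = 28.00 ✓.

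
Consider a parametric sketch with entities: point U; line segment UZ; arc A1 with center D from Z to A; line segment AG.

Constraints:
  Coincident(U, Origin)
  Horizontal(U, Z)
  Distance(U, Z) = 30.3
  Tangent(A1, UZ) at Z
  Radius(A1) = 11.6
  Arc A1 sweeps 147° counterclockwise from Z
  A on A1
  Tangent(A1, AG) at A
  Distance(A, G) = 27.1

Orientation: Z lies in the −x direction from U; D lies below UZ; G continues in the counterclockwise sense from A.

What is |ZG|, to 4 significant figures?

39.64

U is at the origin; U and Z share the same y with |UZ| = 30.3 and Z on the −x side, so Z = (-30.30, 0.000). Tangency of A1 to UZ means the radius DZ is perpendicular to UZ, so D = Z + (0, -11.6) = (-30.30, -11.60). On A1, Z sits at bearing 90° from D; a 147° counterclockwise sweep puts A at bearing 237°, so A = D + 11.6·(cos 237°, sin 237°) = (-36.62, -21.33). The tangent condition forces DA to be normal to AG, so AG runs along (−sin 237°, cos 237°); with |AG| = 27.1, G = (-13.89, -36.09). Then |ZG| = |G − Z| = 39.64.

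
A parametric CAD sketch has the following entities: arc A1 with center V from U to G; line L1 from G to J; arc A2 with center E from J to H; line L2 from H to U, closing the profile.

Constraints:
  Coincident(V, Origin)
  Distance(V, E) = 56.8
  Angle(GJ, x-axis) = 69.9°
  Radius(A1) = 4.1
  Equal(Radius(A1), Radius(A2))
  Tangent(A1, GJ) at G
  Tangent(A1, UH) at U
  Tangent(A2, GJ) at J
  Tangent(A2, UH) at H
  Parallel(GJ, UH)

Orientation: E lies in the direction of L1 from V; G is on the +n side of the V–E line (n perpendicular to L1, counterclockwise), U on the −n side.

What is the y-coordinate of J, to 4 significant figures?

54.75

The slot axis is L1's direction at 69.9°, so u = (cos 69.9°, sin 69.9°) = (0.3437, 0.9391) and n = (−sin 69.9°, cos 69.9°) = (-0.9391, 0.3437). V is at the origin and E lies 56.8 along u from V, so E = 56.8·u = (19.52, 53.34). Tangency of A1 to both parallel lines with radius 4.1 puts G and U at V ± 4.1·n: G = (-3.850, 1.409), U = (3.850, -1.409). Equal radii place J and H the same way about E: J = E + 4.1·n = (15.67, 54.75), H = E − 4.1·n = (23.37, 51.93). So J.y = 54.75.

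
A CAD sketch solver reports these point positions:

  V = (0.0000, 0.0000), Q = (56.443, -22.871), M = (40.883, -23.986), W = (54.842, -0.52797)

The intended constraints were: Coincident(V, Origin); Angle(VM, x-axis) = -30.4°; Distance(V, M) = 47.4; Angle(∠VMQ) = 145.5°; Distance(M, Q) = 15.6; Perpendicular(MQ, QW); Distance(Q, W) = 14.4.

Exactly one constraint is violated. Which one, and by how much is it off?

Distance(Q, W) = 14.4 — off by 8.00.

V = (0.00, 0.00) ✓; VM at -30.40° ✓; |VM| = 47.40 ✓; ∠VMQ = 145.5° ✓; |MQ| = 15.60 ✓; ∠(MQ, QW) = 90.00° ✓; |QW| = 22.40 ✗.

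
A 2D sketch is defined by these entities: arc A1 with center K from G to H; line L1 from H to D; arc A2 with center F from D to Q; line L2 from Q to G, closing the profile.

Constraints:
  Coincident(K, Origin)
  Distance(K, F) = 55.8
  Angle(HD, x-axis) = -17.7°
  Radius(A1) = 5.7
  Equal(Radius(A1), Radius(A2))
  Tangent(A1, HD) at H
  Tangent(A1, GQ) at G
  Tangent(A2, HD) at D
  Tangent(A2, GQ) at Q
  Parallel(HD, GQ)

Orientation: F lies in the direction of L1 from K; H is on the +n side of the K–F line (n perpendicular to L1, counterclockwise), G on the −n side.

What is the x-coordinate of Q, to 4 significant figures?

51.43

The slot axis is L1's direction at -17.7°, so u = (cos -17.7°, sin -17.7°) = (0.9527, -0.3040) and n = (−sin -17.7°, cos -17.7°) = (0.3040, 0.9527). K is at the origin and F lies 55.8 along u from K, so F = 55.8·u = (53.16, -16.97). Tangency of A1 to both parallel lines with radius 5.7 puts H and G at K ± 5.7·n: H = (1.733, 5.430), G = (-1.733, -5.430). Equal radii place D and Q the same way about F: D = F + 5.7·n = (54.89, -11.53), Q = F − 5.7·n = (51.43, -22.40). So Q.x = 51.43.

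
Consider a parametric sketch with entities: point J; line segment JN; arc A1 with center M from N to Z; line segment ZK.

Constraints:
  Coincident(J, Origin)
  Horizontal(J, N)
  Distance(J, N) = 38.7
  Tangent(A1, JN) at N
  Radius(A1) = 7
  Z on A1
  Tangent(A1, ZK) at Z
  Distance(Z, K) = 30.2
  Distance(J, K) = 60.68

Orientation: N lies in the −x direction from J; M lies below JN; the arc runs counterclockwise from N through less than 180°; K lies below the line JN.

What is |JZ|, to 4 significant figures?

46.10

Checks: |MZ| = 7.000 ✓; ∠(MZ, ZK) = 90.00° ✓; |ZK| = 30.20 ✓; |JK| = 60.68 ✓.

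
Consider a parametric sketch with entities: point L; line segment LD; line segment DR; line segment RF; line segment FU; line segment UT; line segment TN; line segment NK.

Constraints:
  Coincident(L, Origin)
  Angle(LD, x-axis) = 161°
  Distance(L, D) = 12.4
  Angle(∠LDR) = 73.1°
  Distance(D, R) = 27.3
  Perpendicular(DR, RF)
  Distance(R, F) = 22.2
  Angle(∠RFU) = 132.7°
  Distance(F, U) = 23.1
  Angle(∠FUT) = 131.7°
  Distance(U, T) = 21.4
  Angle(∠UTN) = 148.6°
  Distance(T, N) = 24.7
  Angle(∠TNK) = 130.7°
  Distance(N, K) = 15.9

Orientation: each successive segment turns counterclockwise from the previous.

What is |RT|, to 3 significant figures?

52.4

∠RFU = 132.7° gives FU at 45.2° from the x-axis; with |FU| = 23.1, U = (25.7, -7.67). ∠FUT = 131.7° gives UT at 93.5° from the x-axis; with |UT| = 21.4, T = (24.4, 13.7). Then |RT| = |T − R| = 52.4.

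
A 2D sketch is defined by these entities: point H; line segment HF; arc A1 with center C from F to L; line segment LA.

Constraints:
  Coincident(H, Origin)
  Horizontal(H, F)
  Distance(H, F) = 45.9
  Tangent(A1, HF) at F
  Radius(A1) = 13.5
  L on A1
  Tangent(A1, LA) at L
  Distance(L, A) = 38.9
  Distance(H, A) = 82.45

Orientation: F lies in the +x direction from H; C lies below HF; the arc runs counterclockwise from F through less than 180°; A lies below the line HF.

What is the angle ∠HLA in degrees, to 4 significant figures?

170.9°

H is at the origin; HF is horizontal with |HF| = 45.9 and F on the +x side, so F = (45.90, 0.000). Since A1 is tangent to HF there, CF ⟂ HF, so C = F + (0, -13.5) = (45.90, -13.50). Since CL ⟂ LA (tangency), |CA| = √(13.5² + 38.9²) = 41.18 regardless of where L sits on A1. So A lies on both circle(H, 82.45) and circle(C, 41.18); the below-HF intersection is A = (65.97, -49.45). L is the foot of the tangent from A: L = (36.92, -23.58).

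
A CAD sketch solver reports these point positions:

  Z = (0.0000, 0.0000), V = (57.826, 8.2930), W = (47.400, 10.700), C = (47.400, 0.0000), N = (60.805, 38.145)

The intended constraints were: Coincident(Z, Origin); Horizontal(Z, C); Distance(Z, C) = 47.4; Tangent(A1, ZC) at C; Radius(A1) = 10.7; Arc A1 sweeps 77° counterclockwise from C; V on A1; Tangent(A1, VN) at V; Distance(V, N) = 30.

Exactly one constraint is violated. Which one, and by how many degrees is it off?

Tangent(A1, VN) at V — off by 7.30°.

Z = (0.00, 0.00) ✓; Z.y = 0.00, C.y = 0.00 ✓; |ZC| = 47.40 ✓; ∠(WC, CZ) = 90.00° ✓; |WC| = 10.70 ✓; bearing(W→V) − bearing(W→C) = 77.00° ✓; |WV| = 10.70 ✓; ∠(WV, VN) = 82.70° ✗; |VN| = 30.00 ✓.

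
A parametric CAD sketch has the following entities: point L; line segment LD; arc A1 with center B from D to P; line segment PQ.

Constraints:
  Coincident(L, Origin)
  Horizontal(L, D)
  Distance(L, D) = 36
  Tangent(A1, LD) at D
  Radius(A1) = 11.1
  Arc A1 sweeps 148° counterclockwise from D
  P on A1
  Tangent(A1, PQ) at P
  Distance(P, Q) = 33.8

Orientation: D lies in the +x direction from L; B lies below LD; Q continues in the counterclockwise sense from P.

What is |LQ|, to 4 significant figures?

70.23

L is at the origin; L and D share the same y with |LD| = 36.0 and D on the +x side, so D = (36.00, 0.000). Since A1 is tangent to LD there, BD ⟂ LD, so B = D + (0, -11.1) = (36.00, -11.10). On A1, D sits at bearing 90° from B; a 148° counterclockwise sweep puts P at bearing 238°, so P = B + 11.1·(cos 238°, sin 238°) = (30.12, -20.51). A1 meets PQ tangentially, so BP is at right angles to PQ, so PQ runs along (−sin 238°, cos 238°); with |PQ| = 33.8, Q = (58.78, -38.42). Then |LQ| = |Q − L| = 70.23.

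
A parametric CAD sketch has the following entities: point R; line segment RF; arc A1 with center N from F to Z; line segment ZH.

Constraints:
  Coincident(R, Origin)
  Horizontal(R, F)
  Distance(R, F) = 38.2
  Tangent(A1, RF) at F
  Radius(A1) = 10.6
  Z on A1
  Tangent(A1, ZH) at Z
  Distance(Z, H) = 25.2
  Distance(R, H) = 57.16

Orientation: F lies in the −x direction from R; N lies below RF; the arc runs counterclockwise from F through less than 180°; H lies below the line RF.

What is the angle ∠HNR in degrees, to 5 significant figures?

115.94°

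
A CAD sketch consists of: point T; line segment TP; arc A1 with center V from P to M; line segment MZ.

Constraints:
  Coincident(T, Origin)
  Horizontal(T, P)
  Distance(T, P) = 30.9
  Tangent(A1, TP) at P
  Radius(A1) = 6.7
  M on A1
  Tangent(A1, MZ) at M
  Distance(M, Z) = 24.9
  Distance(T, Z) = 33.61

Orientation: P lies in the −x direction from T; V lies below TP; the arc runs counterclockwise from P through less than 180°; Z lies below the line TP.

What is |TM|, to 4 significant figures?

37.35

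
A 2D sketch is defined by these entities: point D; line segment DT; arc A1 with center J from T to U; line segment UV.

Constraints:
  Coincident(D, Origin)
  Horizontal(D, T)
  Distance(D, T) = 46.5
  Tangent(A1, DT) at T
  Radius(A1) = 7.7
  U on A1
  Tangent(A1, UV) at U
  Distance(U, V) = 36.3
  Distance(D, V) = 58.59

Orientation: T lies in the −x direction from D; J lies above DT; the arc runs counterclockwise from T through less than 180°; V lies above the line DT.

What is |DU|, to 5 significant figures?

39.553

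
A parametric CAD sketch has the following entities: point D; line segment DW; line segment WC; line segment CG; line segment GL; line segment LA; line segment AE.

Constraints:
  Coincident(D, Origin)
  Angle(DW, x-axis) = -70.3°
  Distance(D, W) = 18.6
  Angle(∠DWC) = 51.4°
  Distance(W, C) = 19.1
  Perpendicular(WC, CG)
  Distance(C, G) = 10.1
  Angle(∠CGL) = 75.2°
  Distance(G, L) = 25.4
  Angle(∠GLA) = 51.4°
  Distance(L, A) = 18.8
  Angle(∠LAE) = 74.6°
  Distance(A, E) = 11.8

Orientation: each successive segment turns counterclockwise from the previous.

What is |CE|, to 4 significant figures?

6.213

D is at the origin; DW runs at -70.3° with length 18.6, so W = (6.270, -17.51). ∠DWC = 51.4° gives WC at 58.30° from the x-axis; with |WC| = 19.1, C = (16.31, -1.261). WC ⟂ CG, so CG runs at 148.3°; with |CG| = 10.1, G = (7.713, 4.046). ∠CGL = 75.2° gives GL at -106.9° from the x-axis; with |GL| = 25.4, L = (0.3295, -20.26). ∠GLA = 51.4° gives LA at 21.70° from the x-axis; with |LA| = 18.8, A = (17.80, -13.31). ∠LAE = 74.6° gives AE at 127.1° from the x-axis; with |AE| = 11.8, E = (10.68, -3.894). Then |CE| = |E − C| = 6.213.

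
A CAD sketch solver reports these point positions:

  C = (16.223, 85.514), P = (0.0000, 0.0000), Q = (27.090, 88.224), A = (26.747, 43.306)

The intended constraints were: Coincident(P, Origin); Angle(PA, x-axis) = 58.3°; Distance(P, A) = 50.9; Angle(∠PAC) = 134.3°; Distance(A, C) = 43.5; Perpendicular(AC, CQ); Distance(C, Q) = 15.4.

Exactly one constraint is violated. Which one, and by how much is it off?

Distance(C, Q) = 15.4 — off by 4.20.

P = (0.00, 0.00) ✓; PA at 58.30° ✓; |PA| = 50.90 ✓; ∠PAC = 134.3° ✓; |AC| = 43.50 ✓; ∠(AC, CQ) = 90.00° ✓; |CQ| = 11.20 ✗.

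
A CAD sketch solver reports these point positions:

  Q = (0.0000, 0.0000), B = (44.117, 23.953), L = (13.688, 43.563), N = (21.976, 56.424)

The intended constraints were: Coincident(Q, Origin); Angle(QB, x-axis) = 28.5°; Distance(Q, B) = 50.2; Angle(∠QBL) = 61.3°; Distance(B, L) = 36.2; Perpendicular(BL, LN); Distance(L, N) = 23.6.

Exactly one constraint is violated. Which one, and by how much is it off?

Distance(L, N) = 23.6 — off by 8.30.

Q = (0.00, 0.00) ✓; QB at 28.50° ✓; |QB| = 50.20 ✓; ∠QBL = 61.30° ✓; |BL| = 36.20 ✓; ∠(BL, LN) = 90.00° ✓; |LN| = 15.30 ✗.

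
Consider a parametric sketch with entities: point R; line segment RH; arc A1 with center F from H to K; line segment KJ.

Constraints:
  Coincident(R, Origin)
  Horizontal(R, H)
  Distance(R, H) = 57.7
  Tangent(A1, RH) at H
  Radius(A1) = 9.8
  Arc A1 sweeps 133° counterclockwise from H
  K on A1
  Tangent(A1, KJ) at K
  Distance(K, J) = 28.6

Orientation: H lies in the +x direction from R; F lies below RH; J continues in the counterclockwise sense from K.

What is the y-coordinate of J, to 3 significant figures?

-37.4

On A1, H sits at bearing 90° from F; a 133° counterclockwise sweep puts K at bearing 223°, so K = F + 9.8·(cos 223°, sin 223°) = (50.5, -16.5). Since A1 is tangent to KJ there, FK ⟂ KJ, so KJ runs along (−sin 223°, cos 223°); with |KJ| = 28.6, J = (70.0, -37.4). So J.y = -37.4.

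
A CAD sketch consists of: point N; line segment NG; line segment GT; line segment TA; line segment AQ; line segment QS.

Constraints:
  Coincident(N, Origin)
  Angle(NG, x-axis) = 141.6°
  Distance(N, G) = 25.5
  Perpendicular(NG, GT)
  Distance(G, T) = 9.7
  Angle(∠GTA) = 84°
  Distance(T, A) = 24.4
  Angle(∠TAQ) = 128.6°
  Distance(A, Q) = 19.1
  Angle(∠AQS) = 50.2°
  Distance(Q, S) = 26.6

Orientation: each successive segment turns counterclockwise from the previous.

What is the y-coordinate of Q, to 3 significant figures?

1.38

N is at the origin; NG runs at 141.6° with length 25.5, so G = (-20.0, 15.8). The perpendicularity gives GT at right angles to NG, so GT runs at -128°; with |GT| = 9.7, T = (-26.0, 8.24). ∠GTA = 84.0° gives TA at -32.4° from the x-axis; with |TA| = 24.4, A = (-5.41, -4.84). ∠TAQ = 128.6° gives AQ at 19.0° from the x-axis; with |AQ| = 19.1, Q = (12.7, 1.38). So Q.y = 1.38.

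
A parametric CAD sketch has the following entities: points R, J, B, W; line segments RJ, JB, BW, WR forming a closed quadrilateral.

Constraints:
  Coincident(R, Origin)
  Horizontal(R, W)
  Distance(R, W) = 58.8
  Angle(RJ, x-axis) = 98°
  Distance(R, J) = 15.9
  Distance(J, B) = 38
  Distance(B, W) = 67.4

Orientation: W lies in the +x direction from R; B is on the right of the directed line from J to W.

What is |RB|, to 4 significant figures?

22.69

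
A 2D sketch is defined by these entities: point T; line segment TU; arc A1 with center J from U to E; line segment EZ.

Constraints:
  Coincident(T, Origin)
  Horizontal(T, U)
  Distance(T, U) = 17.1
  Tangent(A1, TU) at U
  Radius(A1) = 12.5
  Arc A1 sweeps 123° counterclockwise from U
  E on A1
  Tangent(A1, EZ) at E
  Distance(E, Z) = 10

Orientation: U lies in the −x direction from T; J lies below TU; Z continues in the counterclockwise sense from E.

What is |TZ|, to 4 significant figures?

35.45

T is at the origin; T and U share the same y with |TU| = 17.1 and U on the −x side, so U = (-17.10, 0.000). A1 meets TU tangentially, so JU is at right angles to TU, so J = U + (0, -12.5) = (-17.10, -12.50). On A1, U sits at bearing 90° from J; a 123° counterclockwise sweep puts E at bearing 213°, so E = J + 12.5·(cos 213°, sin 213°) = (-27.58, -19.31). The tangent condition forces JE to be normal to EZ, so EZ runs along (−sin 213°, cos 213°); with |EZ| = 10.0, Z = (-22.14, -27.69). Then |TZ| = |Z − T| = 35.45.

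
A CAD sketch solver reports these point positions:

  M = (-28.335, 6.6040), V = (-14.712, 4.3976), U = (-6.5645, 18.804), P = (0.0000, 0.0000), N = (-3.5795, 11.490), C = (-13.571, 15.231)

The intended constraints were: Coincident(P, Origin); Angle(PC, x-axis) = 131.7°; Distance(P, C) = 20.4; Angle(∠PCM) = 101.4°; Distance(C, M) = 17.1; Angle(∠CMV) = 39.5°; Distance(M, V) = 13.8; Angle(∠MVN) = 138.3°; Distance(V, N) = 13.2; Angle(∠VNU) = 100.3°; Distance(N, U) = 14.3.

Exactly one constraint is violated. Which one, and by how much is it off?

Distance(N, U) = 14.3 — off by 6.40.

P = (0.00, 0.00) ✓; PC at 131.7° ✓; |PC| = 20.40 ✓; ∠PCM = 101.4° ✓; |CM| = 17.10 ✓; ∠CMV = 39.50° ✓; |MV| = 13.80 ✓; ∠MVN = 138.3° ✓; |VN| = 13.20 ✓; ∠VNU = 100.3° ✓; |NU| = 7.900 ✗.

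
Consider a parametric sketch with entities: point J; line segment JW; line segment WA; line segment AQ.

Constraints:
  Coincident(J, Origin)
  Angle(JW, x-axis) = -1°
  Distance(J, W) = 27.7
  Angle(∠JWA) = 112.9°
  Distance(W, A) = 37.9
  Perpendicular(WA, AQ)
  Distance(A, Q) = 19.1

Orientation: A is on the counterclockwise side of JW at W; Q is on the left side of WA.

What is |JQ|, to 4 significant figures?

49.10

J is at the origin; JW runs at -1.0° with length 27.7, so W = 27.7·(cos -1.0°, sin -1.0°) = (27.70, -0.4834). ∠JWA = 112.9°, so WA runs at -1.0° + (180° − 112.9°) = 66.10° from the x-axis; with |WA| = 37.9, A = W + 37.9·(cos 66.10°, sin 66.10°) = (43.05, 34.17). The perpendicularity gives AQ at right angles to WA; with |AQ| = 19.1 on the left of WA, Q = A + 19.1·(-0.9143, 0.4051) = (25.59, 41.90). Then |JQ| = |Q − J| = 49.10.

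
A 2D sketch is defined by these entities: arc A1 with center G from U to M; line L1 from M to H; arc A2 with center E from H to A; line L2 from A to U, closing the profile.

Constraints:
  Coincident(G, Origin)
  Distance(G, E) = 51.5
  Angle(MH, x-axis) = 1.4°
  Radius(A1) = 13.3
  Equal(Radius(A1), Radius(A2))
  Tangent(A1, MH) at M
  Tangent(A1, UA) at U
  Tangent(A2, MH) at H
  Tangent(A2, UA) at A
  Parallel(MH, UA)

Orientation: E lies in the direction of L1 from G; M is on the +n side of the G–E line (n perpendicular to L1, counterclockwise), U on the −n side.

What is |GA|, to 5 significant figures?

53.190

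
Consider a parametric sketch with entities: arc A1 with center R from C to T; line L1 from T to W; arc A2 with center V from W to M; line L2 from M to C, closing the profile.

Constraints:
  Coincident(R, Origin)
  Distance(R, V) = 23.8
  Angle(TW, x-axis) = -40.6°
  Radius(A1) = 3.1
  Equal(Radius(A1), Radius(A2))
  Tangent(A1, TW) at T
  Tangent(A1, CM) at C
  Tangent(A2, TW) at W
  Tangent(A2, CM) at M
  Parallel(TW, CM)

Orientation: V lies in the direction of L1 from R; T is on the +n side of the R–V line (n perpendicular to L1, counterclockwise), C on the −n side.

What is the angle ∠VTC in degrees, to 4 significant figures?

82.58°

The slot axis is L1's direction at -40.6°, so u = (cos -40.6°, sin -40.6°) = (0.7593, -0.6508) and n = (−sin -40.6°, cos -40.6°) = (0.6508, 0.7593). R is at the origin and V lies 23.8 along u from R, so V = 23.8·u = (18.07, -15.49). Tangency of A1 to both parallel lines with radius 3.1 puts T and C at R ± 3.1·n: T = (2.017, 2.354), C = (-2.017, -2.354). Then cos ∠VTC = TV·TC / (|TV||TC|), giving 82.58°.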